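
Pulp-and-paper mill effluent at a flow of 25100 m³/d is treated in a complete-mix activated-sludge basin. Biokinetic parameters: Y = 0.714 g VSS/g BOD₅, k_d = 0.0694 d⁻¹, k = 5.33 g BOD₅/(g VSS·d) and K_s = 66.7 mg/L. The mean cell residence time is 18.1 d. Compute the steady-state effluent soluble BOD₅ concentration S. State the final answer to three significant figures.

From the Monod/SRT balance for a CMAS, S = K_s·(1+k_d θ_c)/[θ_c·(Y k − k_d) − 1] = 66.7 × (1 + 0.0694 × 18.1) / [18.1 × (0.714 × 5.33 − 0.0694) − 1] = 150.5 / 66.63 = 2.259 mg/L.

S ≈ 2.26 mg/L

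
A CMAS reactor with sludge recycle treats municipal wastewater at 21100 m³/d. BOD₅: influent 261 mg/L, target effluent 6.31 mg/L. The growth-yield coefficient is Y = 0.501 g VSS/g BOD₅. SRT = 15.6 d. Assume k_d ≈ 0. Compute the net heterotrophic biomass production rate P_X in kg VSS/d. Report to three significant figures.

P_X ≈ 2690 kg VSS/d

With endogenous decay neglected, the observed yield equals the true yield: Y_obs = Y = 0.501 g VSS/g BOD₅.
Mass of BOD₅ removed per day: Q(S₀ − S) = 21100 × 254.7 g/m³ = 5374 kg/d.
Net biomass production P_X = Y_obs × Q·(S₀ − S) = 0.5010 × 5374 = 2692 kg VSS/d.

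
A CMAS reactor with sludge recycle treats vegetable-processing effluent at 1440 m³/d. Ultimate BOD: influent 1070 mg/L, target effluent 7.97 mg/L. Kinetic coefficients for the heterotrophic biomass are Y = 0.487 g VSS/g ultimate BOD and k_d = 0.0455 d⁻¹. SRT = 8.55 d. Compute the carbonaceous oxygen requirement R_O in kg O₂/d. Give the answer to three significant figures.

R_O ≈ 768 kg O₂/d

Observed yield with endogenous decay: Y_obs = Y / (1 + k_d·θ_c) = 0.487 / (1 + 0.0455 × 8.55) = 0.487 / 1.389 = 0.3506 g VSS/g ultimate BOD.
Mass of ultimate BOD removed per day: Q(S₀ − S) = 1440 × 1062 g/m³ = 1529 kg/d.
Net sludge production P_X = 0.3506 × 1529 = 536.2 kg VSS/d.
R_O = Q·ΔS − 1.42 P_X = 1529 − 761.4 = 767.9 kg O₂/d.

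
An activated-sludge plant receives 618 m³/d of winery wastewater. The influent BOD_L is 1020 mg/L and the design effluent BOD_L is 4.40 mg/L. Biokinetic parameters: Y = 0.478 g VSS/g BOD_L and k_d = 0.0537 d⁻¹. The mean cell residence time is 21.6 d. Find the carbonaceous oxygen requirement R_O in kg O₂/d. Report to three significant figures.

Correct the yield for decay: Y_obs = Y/(1 + k_d θ_c) = 0.478 / (1 + 0.0537 × 21.6) = 0.478 / 2.160 = 0.2213.
Substrate removed = Q·(S₀ − S) = 618 m³/d × (1020 − 4.40) g/m³ = 6.28×10^5 g/d = 627.6 kg/d.
P_X = Y_obs·Q·(S₀ − S) = 0.2213 × 627.6 = 138.9 kg VSS/d.
Carbonaceous O₂ demand = substrate oxidised − cell-mass equivalent = 627.6 − 1.42 × 138.9 = 430.4 kg O₂/d.

R_O ≈ 430 kg O₂/d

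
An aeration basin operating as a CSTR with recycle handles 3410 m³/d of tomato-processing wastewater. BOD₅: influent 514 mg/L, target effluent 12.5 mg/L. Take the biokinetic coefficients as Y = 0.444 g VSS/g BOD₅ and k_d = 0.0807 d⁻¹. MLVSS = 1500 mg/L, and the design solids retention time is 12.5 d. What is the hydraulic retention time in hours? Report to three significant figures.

τ ≈ 22.2 h

Steady-state biomass mass balance: V·X·(1 + k_d·θ_c) = Y·Q·(S₀ − S)·θ_c, so V = 0.444 × 3410 × (514 − 12.5) × 12.5 / [1500 × (1 + 0.0807 × 12.5)] = 9.49×10^6 / 3013 = 3150 m³.
τ = V/Q = 3150/3410 = 0.9237 d, or 22.17 h.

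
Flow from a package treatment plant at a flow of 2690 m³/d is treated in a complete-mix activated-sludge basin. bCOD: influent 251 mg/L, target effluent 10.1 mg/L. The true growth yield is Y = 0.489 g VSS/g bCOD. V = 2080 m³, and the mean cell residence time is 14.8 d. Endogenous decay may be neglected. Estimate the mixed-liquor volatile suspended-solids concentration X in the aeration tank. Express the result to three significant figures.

X ≈ 2250 mg/L

From V·X = Y·Q·(S₀ − S)·θ_c (decay neglected): X = 0.489 × 2690 × (251 − 10.1) × 14.8 / 2080 = 2255 mg/L.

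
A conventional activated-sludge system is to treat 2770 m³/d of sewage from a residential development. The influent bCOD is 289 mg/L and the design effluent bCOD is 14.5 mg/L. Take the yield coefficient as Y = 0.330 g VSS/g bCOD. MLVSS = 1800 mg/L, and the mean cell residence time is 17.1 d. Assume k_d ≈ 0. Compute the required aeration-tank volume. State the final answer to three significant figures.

V ≈ 2380 m³

V·X = Y·Q·ΔS·θ_c gives V = 0.330 × 2770 × (289 − 14.5) × 17.1 / 1800 = 2384 m³.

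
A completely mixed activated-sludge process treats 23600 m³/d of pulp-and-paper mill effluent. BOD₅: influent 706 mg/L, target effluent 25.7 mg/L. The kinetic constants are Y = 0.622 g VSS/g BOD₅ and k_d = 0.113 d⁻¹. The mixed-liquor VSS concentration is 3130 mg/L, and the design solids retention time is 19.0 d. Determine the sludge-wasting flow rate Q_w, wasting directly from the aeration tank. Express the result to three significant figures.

Steady-state biomass mass balance: V·X·(1 + k_d·θ_c) = Y·Q·(S₀ − S)·θ_c, so V = 0.622 × 23600 × (706 − 25.7) × 19.0 / [3130 × (1 + 0.113 × 19.0)] = 1.9×10^8 / 9850 = 19263 m³.
For wasting at MLVSS concentration, Q_w = V/θ_c = 19263/19.0 = 1014 m³/d.

Q_w ≈ 1010 m³/d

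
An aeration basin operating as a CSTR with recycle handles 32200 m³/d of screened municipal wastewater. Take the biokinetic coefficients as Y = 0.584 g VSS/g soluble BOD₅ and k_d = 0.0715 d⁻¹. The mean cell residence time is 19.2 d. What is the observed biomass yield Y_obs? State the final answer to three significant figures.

Observed yield with endogenous decay: Y_obs = Y / (1 + k_d·θ_c) = 0.584 / (1 + 0.0715 × 19.2) = 0.584 / 2.373 = 0.2461 g VSS/g soluble BOD₅.

Y_obs ≈ 0.246 g VSS/g soluble BOD₅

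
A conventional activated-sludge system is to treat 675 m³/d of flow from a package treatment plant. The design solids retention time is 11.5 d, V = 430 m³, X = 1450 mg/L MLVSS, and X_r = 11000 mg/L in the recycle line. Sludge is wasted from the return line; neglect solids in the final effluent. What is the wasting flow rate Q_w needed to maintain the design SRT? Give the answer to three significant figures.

θ_c = V·X/(Q_w·X_r) when wasting from the recycle, so Q_w = V·X/(θ_c·X_r) = 430.0 × 1450 / (11.5 × 11000) = 4.929 m³/d.

Q_w ≈ 4.93 m³/d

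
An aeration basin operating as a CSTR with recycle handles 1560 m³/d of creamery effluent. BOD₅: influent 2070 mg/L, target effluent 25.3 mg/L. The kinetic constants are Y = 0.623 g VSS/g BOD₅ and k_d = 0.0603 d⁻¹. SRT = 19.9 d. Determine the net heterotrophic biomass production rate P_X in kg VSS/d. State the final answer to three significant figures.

P_X ≈ 903 kg VSS/d

Observed yield with endogenous decay: Y_obs = Y / (1 + k_d·θ_c) = 0.623 / (1 + 0.0603 × 19.9) = 0.623 / 2.200 = 0.2832 g VSS/g BOD₅.
Q·(S₀ − S) = 1560 × (2070 − 25.3) × 10⁻³ = 3190 kg/d removed.
Net biomass production P_X = Y_obs × Q·(S₀ − S) = 0.2832 × 3190 = 903.3 kg VSS/d.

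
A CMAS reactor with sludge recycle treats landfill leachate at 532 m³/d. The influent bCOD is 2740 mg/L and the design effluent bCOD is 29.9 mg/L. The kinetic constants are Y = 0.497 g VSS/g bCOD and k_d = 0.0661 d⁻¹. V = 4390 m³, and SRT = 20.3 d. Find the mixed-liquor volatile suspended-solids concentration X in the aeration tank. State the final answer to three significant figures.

X = Y·Q·ΔS·θ_c / [V·(1 + k_d θ_c)] = 0.497 × 532 × (2740 − 29.9) × 20.3 / [4390 × (1 + 0.0661 × 20.3)] = 1415 mg/L.

X ≈ 1410 mg/L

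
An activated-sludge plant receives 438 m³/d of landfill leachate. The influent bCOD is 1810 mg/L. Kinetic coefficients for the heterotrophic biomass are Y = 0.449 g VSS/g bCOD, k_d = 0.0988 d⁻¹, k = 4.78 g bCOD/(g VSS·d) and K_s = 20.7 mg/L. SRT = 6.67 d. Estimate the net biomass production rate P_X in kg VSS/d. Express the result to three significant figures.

Effluent substrate depends only on kinetics and SRT: S = K_s(1 + k_d θ_c) / [θ_c(Yk − k_d) − 1] = 20.7 × (1 + 0.0988 × 6.67) / [6.67 × (0.449 × 4.78 − 0.0988) − 1] = 34.34 / 12.66 = 2.713 mg/L.
Correct the yield for decay: Y_obs = Y/(1 + k_d θ_c) = 0.449 / (1 + 0.0988 × 6.67) = 0.449 / 1.659 = 0.2706.
Substrate removed = Q·(S₀ − S) = 438 m³/d × (1810 − 2.71) g/m³ = 7.92×10^5 g/d = 791.6 kg/d.
Net biomass production P_X = Y_obs × Q·(S₀ − S) = 0.2706 × 791.6 = 214.2 kg VSS/d.

P_X ≈ 214 kg VSS/d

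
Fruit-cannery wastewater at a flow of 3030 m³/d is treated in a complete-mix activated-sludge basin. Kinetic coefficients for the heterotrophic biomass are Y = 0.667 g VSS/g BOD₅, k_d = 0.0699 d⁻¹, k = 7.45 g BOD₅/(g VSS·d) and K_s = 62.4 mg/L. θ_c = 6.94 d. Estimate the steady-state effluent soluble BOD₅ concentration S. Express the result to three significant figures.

S ≈ 2.81 mg/L

For a completely mixed reactor with recycle the Lawrence–McCarty relation gives S = K_s·(1 + k_d·θ_c) / [θ_c·(Y·k − k_d) − 1] = 62.4 × (1 + 0.0699 × 6.94) / [6.94 × (0.667 × 7.45 − 0.0699) − 1] = 92.67 / 33.00 = 2.808 mg/L.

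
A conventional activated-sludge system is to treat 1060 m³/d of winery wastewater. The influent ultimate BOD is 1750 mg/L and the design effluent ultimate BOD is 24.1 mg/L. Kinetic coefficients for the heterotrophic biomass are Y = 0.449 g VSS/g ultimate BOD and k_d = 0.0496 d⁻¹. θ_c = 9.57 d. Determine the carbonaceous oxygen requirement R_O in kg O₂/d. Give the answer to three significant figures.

R_O ≈ 1040 kg O₂/d

Observed yield with endogenous decay: Y_obs = Y / (1 + k_d·θ_c) = 0.449 / (1 + 0.0496 × 9.57) = 0.449 / 1.475 = 0.3045 g VSS/g ultimate BOD.
ΔS = 1750 − 24.1 = 1726 mg/L, so the substrate removal rate is 1060 × 1726/1000 = 1829 kg ultimate BOD/d.
Net sludge production P_X = 0.3045 × 1829 = 557.0 kg VSS/d.
R_O = Q·(S₀ − S) − 1.42·P_X = 1829 − 1.42 × 557.0 = 1038 kg O₂/d.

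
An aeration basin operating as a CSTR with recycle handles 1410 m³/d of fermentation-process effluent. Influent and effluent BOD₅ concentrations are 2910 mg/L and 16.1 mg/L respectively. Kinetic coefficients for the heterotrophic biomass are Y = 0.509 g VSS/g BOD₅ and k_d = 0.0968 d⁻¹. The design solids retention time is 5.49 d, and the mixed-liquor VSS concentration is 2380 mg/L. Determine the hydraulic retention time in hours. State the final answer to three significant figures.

τ ≈ 53.2 h

Rearranging the biomass balance for a CMAS with decay, V = Y·Q·ΔS·θ_c / [X·(1+k_d θ_c)] = 0.509 × 1410 × (2910 − 16.1) × 5.49 / [2380 × (1 + 0.0968 × 5.49)] = 1.14×10^7 / 3645 = 3128 m³.
τ = V/Q = 3128/1410 = 2.219 d, or 53.25 h.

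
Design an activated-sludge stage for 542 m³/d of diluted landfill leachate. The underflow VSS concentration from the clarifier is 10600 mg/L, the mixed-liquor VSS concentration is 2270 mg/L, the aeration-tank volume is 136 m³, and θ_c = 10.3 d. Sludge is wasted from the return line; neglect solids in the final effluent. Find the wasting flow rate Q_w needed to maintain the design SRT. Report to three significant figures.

Q_w ≈ 2.83 m³/d

Wasting from the return line (neglecting effluent solids): Q_w = V·X / (θ_c·X_r) = 136.0 × 2270 / (10.3 × 10600) = 2.828 m³/d.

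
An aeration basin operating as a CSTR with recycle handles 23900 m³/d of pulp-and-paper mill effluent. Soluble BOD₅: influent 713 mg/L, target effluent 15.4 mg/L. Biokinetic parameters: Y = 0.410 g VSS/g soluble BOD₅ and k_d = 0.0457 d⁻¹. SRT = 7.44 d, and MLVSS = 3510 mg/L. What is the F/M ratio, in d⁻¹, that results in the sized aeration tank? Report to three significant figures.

From the SRT design equation V = Y Q (S₀−S) θ_c / [X (1 + k_d θ_c)] = 0.410 × 23900 × (713 − 15.4) × 7.44 / [3510 × (1 + 0.0457 × 7.44)] = 5.09×10^7 / 4703 = 10813 m³.
F/M = applied load / biomass = Q·S₀/(V·X) = 23900 × 713 / (10813 × 3510) = 0.4490 d⁻¹.

F/M ≈ 0.449 d⁻¹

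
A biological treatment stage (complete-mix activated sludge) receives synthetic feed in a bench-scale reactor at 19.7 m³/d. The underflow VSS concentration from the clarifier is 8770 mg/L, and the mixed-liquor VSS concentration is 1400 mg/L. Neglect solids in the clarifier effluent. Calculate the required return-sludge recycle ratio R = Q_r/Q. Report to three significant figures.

R ≈ 0.190

Solids balance on the clarifier gives (1+R)X = R·X_r, so R = X/(X_r − X) = 1400 / (8770 − 1400) = 0.1900.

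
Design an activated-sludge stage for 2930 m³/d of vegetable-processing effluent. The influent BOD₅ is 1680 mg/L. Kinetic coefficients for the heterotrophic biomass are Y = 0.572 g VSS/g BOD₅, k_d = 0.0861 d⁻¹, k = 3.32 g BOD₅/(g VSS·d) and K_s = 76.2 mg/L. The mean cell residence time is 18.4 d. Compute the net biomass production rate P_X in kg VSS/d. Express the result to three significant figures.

P_X ≈ 1090 kg VSS/d

Effluent substrate depends only on kinetics and SRT: S = K_s(1 + k_d θ_c) / [θ_c(Yk − k_d) − 1] = 76.2 × (1 + 0.0861 × 18.4) / [18.4 × (0.572 × 3.32 − 0.0861) − 1] = 196.9 / 32.36 = 6.086 mg/L.
Observed yield with endogenous decay: Y_obs = Y / (1 + k_d·θ_c) = 0.572 / (1 + 0.0861 × 18.4) = 0.572 / 2.584 = 0.2213 g VSS/g BOD₅.
ΔS = 1680 − 6.09 = 1674 mg/L, so the substrate removal rate is 2930 × 1674/1000 = 4905 kg BOD₅/d.
So the net sludge growth is P_X = 0.2213 × 4905 = 1086 kg VSS/d.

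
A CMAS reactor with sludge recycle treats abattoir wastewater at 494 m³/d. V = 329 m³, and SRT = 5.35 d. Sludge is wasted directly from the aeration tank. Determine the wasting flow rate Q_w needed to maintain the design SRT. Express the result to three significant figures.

Q_w ≈ 61.5 m³/d

For wasting at MLVSS concentration, Q_w = V/θ_c = 329.0/5.35 = 61.50 m³/d.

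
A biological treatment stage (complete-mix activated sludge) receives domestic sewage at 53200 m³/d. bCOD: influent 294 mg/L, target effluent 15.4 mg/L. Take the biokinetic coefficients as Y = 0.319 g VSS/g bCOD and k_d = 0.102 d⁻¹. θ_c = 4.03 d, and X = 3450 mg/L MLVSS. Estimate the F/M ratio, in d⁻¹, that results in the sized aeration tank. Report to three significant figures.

From the SRT design equation V = Y Q (S₀−S) θ_c / [X (1 + k_d θ_c)] = 0.319 × 53200 × (294 − 15.4) × 4.03 / [3450 × (1 + 0.102 × 4.03)] = 1.91×10^7 / 4868 = 3914 m³.
Food-to-microorganism ratio F/M = Q S₀ / (V X) = 53200 × 294 / (3914 × 3450) = 1.158 d⁻¹.

F/M ≈ 1.16 d⁻¹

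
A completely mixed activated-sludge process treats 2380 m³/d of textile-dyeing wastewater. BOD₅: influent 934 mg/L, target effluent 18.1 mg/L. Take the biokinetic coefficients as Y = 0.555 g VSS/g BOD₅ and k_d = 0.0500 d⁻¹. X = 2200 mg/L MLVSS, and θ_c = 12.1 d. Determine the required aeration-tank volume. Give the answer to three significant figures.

From the SRT design equation V = Y Q (S₀−S) θ_c / [X (1 + k_d θ_c)] = 0.555 × 2380 × (934 − 18.1) × 12.1 / [2200 × (1 + 0.0500 × 12.1)] = 1.46×10^7 / 3531 = 4146 m³.

V ≈ 4150 m³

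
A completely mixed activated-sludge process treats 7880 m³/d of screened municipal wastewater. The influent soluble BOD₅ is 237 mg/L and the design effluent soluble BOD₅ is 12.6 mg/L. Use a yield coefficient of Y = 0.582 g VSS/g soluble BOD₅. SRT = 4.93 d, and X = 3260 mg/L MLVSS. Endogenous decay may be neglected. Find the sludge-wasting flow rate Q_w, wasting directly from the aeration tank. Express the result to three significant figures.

Q_w ≈ 316 m³/d

With k_d = 0 the design equation reduces to V = Y Q (S₀−S) θ_c / X = 0.582 × 7880 × (237 − 12.6) × 4.93 / 3260 = 1556 m³.
For wasting at MLVSS concentration, Q_w = V/θ_c = 1556/4.93 = 315.7 m³/d.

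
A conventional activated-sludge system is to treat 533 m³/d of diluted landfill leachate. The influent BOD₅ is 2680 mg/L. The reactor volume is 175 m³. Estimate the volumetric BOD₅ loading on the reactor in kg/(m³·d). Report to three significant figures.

Applied BOD₅ load per unit volume = Q·S₀/V = (533 × 2680/1000)/175.0 = 8.163 kg BOD₅·m⁻³·d⁻¹.

L_v ≈ 8.16 kg BOD₅/(m³·d)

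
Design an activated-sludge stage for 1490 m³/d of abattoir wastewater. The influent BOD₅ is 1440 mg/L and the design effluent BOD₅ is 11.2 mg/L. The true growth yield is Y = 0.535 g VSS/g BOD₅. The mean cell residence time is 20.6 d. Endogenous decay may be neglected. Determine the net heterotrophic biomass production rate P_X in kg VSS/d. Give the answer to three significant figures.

P_X ≈ 1140 kg VSS/d

With endogenous decay neglected, the observed yield equals the true yield: Y_obs = Y = 0.535 g VSS/g BOD₅.
Mass of BOD₅ removed per day: Q(S₀ − S) = 1490 × 1429 g/m³ = 2129 kg/d.
So the net sludge growth is P_X = 0.5350 × 2129 = 1139 kg VSS/d.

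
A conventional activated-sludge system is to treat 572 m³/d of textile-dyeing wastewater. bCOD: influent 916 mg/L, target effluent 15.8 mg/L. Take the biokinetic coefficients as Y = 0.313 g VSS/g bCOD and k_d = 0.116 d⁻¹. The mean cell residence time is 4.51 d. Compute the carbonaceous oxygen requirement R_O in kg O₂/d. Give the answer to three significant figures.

R_O ≈ 365 kg O₂/d

Correct the yield for decay: Y_obs = Y/(1 + k_d θ_c) = 0.313 / (1 + 0.116 × 4.51) = 0.313 / 1.523 = 0.2055.
Mass of bCOD removed per day: Q(S₀ − S) = 572 × 900.2 g/m³ = 514.9 kg/d.
P_X = Y_obs·Q·(S₀ − S) = 0.2055 × 514.9 = 105.8 kg VSS/d.
Carbonaceous O₂ demand = substrate oxidised − cell-mass equivalent = 514.9 − 1.42 × 105.8 = 364.7 kg O₂/d.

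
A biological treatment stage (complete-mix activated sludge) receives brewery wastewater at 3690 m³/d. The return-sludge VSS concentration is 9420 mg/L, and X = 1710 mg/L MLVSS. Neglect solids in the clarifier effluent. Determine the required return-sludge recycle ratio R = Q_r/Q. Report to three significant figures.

R ≈ 0.222

R = Q_r/Q = X/(X_r − X) = 1710 / (9420 − 1710) = 0.2218.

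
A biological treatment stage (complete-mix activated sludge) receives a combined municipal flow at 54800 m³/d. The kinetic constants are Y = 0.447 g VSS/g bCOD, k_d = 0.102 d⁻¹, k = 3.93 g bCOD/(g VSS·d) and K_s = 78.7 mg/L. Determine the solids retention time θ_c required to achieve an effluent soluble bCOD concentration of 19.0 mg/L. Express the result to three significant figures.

Specific growth rate at S = 19.0 mg/L: μ = YkS/(K_s+S) = 0.447·3.93·19.0/(78.7+19.0) = 0.3416 d⁻¹.
Then 1/θ_c = μ − k_d = 0.3416 − 0.102 = 0.2396 d⁻¹, giving θ_c = 4.173 d.

θ_c ≈ 4.17 d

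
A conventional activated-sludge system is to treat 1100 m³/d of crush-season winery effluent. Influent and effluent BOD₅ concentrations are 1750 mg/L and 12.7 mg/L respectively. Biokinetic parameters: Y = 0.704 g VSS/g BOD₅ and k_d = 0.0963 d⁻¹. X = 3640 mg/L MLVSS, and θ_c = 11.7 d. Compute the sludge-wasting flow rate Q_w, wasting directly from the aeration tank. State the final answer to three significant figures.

Q_w ≈ 174 m³/d

From the SRT design equation V = Y Q (S₀−S) θ_c / [X (1 + k_d θ_c)] = 0.704 × 1100 × (1750 − 12.7) × 11.7 / [3640 × (1 + 0.0963 × 11.7)] = 1.57×10^7 / 7741 = 2033 m³.
With mixed-liquor wasting, θ_c = V/Q_w, so Q_w = V/θ_c = 2033/11.7 = 173.8 m³/d.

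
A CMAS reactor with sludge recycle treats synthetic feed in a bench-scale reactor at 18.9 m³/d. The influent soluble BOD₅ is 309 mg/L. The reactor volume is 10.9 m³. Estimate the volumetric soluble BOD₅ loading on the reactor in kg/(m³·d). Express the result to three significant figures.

L_v ≈ 0.536 kg soluble BOD₅/(m³·d)

Applied soluble BOD₅ load per unit volume = Q·S₀/V = (18.9 × 309/1000)/10.90 = 0.5358 kg soluble BOD₅·m⁻³·d⁻¹.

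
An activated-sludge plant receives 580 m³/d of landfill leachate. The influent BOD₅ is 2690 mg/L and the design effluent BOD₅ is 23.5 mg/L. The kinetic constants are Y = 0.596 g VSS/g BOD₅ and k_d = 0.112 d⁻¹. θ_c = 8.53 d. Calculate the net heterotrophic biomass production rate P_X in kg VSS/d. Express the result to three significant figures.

P_X ≈ 471 kg VSS/d

Correct the yield for decay: Y_obs = Y/(1 + k_d θ_c) = 0.596 / (1 + 0.112 × 8.53) = 0.596 / 1.955 = 0.3048.
ΔS = 2690 − 23.5 = 2666 mg/L, so the substrate removal rate is 580 × 2666/1000 = 1547 kg BOD₅/d.
P_X = Y_obs · Q(S₀ − S) = 0.3048 × 1547 = 471.4 kg VSS/d.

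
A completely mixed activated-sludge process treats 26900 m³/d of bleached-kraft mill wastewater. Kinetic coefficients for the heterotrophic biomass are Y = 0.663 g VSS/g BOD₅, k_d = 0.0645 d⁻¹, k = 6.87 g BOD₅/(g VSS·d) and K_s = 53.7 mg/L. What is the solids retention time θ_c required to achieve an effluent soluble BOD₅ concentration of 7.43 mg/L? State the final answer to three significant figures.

θ_c ≈ 2.04 d

At the target effluent, Y k S/(K_s+S) = 0.663×6.87×7.43/61.13 = 0.5536 d⁻¹.
1/θ_c = 0.5536 − 0.0645 = 0.4891 d⁻¹, so θ_c = 2.045 d.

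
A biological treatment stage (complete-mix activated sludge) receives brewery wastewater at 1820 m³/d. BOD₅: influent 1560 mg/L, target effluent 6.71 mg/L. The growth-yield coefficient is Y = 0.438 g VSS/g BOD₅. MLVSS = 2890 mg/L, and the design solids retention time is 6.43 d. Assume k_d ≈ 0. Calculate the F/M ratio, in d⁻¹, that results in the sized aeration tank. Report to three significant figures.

V·X = Y·Q·ΔS·θ_c gives V = 0.438 × 1820 × (1560 − 6.71) × 6.43 / 2890 = 2755 m³.
F/M = Q·S₀ / (V·X) = 1820 × 1560 / (2755 × 2890) = 0.3566 g BOD₅·(g VSS·d)⁻¹.

F/M ≈ 0.357 d⁻¹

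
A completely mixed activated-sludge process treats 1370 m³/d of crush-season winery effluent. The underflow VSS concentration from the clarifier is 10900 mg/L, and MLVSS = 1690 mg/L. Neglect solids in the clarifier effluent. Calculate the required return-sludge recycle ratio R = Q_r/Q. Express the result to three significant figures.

R ≈ 0.183

Mass balance around the secondary clarifier (neglecting effluent solids): R = X / (X_r − X) = 1690 / (10900 − 1690) = 0.1835.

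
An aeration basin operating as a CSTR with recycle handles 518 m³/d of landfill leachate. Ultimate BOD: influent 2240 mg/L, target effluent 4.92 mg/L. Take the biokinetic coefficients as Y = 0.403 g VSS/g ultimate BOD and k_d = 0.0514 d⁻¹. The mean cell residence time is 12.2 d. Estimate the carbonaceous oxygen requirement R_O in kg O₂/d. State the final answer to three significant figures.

R_O ≈ 751 kg O₂/d

Y_obs = Y / (1 + k_d θ_c) = 0.403 / (1 + 0.0514 × 12.2) = 0.403 / 1.627 = 0.2477.
Substrate removed = Q·(S₀ − S) = 518 m³/d × (2240 − 4.92) g/m³ = 1.16×10^6 g/d = 1158 kg/d.
Biomass synthesised: P_X = Y_obs × 1158 = 286.8 kg VSS/d.
R_O = Q·ΔS − 1.42 P_X = 1158 − 407.2 = 750.6 kg O₂/d.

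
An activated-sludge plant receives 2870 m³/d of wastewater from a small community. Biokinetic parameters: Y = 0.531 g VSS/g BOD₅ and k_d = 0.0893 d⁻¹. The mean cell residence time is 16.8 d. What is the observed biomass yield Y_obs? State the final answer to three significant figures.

Correct the yield for decay: Y_obs = Y/(1 + k_d θ_c) = 0.531 / (1 + 0.0893 × 16.8) = 0.531 / 2.500 = 0.2124.

Y_obs ≈ 0.212 g VSS/g BOD₅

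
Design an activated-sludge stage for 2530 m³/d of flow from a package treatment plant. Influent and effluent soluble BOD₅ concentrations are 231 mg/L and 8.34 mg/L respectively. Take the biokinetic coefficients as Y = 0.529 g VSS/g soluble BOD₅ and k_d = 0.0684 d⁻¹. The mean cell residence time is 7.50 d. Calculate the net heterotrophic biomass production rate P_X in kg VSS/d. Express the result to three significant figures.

Y_obs = Y / (1 + k_d θ_c) = 0.529 / (1 + 0.0684 × 7.50) = 0.529 / 1.513 = 0.3496.
Q·(S₀ − S) = 2530 × (231 − 8.34) × 10⁻³ = 563.3 kg/d removed.
Biomass produced: P_X = Y_obs·Q·ΔS = 0.3496 × 563.3 ≈ 197.0 kg VSS/d.

P_X ≈ 197 kg VSS/d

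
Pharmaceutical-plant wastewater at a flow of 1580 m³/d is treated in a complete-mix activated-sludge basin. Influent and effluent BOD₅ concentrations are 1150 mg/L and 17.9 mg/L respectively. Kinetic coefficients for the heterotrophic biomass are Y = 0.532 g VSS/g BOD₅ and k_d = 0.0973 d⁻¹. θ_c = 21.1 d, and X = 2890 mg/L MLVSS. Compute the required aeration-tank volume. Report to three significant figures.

From the SRT design equation V = Y Q (S₀−S) θ_c / [X (1 + k_d θ_c)] = 0.532 × 1580 × (1150 − 17.9) × 21.1 / [2890 × (1 + 0.0973 × 21.1)] = 2.01×10^7 / 8823 = 2276 m³.

V ≈ 2280 m³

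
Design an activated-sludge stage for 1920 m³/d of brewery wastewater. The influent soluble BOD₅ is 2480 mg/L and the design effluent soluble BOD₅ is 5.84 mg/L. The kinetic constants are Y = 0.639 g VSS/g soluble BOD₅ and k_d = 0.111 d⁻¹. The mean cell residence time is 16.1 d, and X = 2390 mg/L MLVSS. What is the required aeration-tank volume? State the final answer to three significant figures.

V ≈ 7340 m³

Steady-state biomass mass balance: V·X·(1 + k_d·θ_c) = Y·Q·(S₀ − S)·θ_c, so V = 0.639 × 1920 × (2480 − 5.84) × 16.1 / [2390 × (1 + 0.111 × 16.1)] = 4.89×10^7 / 6661 = 7337 m³.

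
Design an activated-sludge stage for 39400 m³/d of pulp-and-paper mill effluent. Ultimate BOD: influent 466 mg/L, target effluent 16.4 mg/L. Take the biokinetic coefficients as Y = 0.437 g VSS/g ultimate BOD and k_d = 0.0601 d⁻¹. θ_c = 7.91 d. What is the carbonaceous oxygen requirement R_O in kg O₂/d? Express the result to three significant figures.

R_O ≈ 10300 kg O₂/d

Observed yield with endogenous decay: Y_obs = Y / (1 + k_d·θ_c) = 0.437 / (1 + 0.0601 × 7.91) = 0.437 / 1.475 = 0.2962 g VSS/g ultimate BOD.
ΔS = 466 − 16.4 = 449.6 mg/L, so the substrate removal rate is 39400 × 449.6/1000 = 17714 kg ultimate BOD/d.
P_X = Y_obs·Q·(S₀ − S) = 0.2962 × 17714 = 5247 kg VSS/d.
R_O = Q·(S₀ − S) − 1.42·P_X = 17714 − 1.42 × 5247 = 10264 kg O₂/d.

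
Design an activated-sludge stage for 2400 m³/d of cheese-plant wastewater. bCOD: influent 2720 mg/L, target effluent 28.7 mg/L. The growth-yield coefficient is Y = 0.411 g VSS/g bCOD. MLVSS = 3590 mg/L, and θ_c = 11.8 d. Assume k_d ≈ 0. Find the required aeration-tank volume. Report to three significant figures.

With k_d = 0 the design equation reduces to V = Y Q (S₀−S) θ_c / X = 0.411 × 2400 × (2720 − 28.7) × 11.8 / 3590 = 8726 m³.

V ≈ 8730 m³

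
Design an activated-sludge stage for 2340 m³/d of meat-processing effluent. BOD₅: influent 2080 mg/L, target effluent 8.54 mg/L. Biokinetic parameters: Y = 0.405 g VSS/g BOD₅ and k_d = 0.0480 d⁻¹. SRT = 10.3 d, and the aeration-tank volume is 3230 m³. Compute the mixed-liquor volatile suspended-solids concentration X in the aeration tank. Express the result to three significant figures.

X ≈ 4190 mg/L

From V·X·(1 + k_d·θ_c) = Y·Q·(S₀ − S)·θ_c: X = 0.405 × 2340 × (2080 − 8.54) × 10.3 / [3230 × (1 + 0.0480 × 10.3)] = 4189 mg/L.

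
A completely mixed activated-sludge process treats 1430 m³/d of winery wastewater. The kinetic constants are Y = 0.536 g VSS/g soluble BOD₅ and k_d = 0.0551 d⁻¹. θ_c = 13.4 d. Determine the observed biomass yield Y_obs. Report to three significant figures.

Y_obs ≈ 0.308 g VSS/g soluble BOD₅

The observed yield is Y_obs = Y/(1 + k_d·θ_c) = 0.536 / (1 + 0.0551 × 13.4) = 0.536 / 1.738 = 0.3083 g VSS per g soluble BOD₅ removed.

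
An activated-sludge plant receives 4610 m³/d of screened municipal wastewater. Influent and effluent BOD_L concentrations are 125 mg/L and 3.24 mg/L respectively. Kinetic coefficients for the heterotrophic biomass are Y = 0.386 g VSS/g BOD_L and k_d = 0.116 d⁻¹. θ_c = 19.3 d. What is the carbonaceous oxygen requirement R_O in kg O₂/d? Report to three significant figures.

Observed yield with endogenous decay: Y_obs = Y / (1 + k_d·θ_c) = 0.386 / (1 + 0.116 × 19.3) = 0.386 / 3.239 = 0.1192 g VSS/g BOD_L.
Mass of BOD_L removed per day: Q(S₀ − S) = 4610 × 121.8 g/m³ = 561.3 kg/d.
Net sludge production P_X = 0.1192 × 561.3 = 66.90 kg VSS/d.
Carbonaceous O₂ demand = substrate oxidised − cell-mass equivalent = 561.3 − 1.42 × 66.90 = 466.3 kg O₂/d.

R_O ≈ 466 kg O₂/d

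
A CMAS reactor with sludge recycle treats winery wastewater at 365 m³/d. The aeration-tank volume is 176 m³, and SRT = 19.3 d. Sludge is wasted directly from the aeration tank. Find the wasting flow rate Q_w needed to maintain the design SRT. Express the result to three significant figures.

Q_w ≈ 9.12 m³/d

Wasting from the aeration tank: Q_w = V / θ_c = 176.0 / 19.3 = 9.119 m³/d.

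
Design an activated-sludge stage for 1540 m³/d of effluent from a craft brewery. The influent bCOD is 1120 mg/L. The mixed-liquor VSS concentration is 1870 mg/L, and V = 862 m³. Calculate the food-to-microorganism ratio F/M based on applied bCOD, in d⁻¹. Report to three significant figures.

F/M = applied load / biomass = Q·S₀/(V·X) = 1540 × 1120 / (862.0 × 1870) = 1.070 d⁻¹.

F/M ≈ 1.07 d⁻¹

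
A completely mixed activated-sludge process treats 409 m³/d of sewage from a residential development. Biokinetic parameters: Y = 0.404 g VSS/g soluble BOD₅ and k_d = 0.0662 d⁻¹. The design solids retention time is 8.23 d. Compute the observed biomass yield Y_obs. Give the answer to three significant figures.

Observed yield with endogenous decay: Y_obs = Y / (1 + k_d·θ_c) = 0.404 / (1 + 0.0662 × 8.23) = 0.404 / 1.545 = 0.2615 g VSS/g soluble BOD₅.

Y_obs ≈ 0.262 g VSS/g soluble BOD₅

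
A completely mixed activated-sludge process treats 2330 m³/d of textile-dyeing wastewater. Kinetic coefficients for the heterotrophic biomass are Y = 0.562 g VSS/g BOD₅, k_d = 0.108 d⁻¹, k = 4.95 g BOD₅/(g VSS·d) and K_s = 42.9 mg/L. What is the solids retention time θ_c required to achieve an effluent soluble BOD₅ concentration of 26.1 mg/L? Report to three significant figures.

θ_c ≈ 1.06 d

Specific growth rate at S = 26.1 mg/L: μ = YkS/(K_s+S) = 0.562·4.95·26.1/(42.9+26.1) = 1.052 d⁻¹.
θ_c = 1/(μ − k_d) = 1/(1.052 − 0.108) = 1/0.9443 = 1.059 d.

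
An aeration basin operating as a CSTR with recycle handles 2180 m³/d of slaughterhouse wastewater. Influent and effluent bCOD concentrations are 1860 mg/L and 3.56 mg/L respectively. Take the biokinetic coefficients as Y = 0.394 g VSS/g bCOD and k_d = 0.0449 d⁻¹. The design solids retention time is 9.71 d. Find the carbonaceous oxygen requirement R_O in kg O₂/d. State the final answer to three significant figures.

R_O ≈ 2470 kg O₂/d

Observed yield with endogenous decay: Y_obs = Y / (1 + k_d·θ_c) = 0.394 / (1 + 0.0449 × 9.71) = 0.394 / 1.436 = 0.2744 g VSS/g bCOD.
Mass of bCOD removed per day: Q(S₀ − S) = 2180 × 1856 g/m³ = 4047 kg/d.
Biomass synthesised: P_X = Y_obs × 4047 = 1110 kg VSS/d.
R_O = Q·ΔS − 1.42 P_X = 4047 − 1577 = 2470 kg O₂/d.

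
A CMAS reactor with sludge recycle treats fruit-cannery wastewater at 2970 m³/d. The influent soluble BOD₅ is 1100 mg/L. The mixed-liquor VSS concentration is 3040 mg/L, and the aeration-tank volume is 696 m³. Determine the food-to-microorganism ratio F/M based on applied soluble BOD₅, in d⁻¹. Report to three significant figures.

Food-to-microorganism ratio F/M = Q S₀ / (V X) = 2970 × 1100 / (696.0 × 3040) = 1.544 d⁻¹.

F/M ≈ 1.54 d⁻¹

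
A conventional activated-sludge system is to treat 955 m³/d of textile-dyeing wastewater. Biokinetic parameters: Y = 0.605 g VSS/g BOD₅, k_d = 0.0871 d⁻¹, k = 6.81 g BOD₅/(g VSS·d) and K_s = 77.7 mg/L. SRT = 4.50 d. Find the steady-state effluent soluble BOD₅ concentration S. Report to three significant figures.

Effluent substrate depends only on kinetics and SRT: S = K_s(1 + k_d θ_c) / [θ_c(Yk − k_d) − 1] = 77.7 × (1 + 0.0871 × 4.50) / [4.50 × (0.605 × 6.81 − 0.0871) − 1] = 108.2 / 17.15 = 6.307 mg/L.

S ≈ 6.31 mg/L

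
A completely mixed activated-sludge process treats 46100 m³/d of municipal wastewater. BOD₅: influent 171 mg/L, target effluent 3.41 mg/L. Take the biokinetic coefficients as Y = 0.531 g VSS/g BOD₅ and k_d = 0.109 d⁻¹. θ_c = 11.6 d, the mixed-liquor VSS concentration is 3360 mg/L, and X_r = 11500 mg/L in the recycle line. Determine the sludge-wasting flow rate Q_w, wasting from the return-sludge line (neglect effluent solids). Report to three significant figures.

Q_w ≈ 158 m³/d

Rearranging the biomass balance for a CMAS with decay, V = Y·Q·ΔS·θ_c / [X·(1+k_d θ_c)] = 0.531 × 46100 × (171 − 3.41) × 11.6 / [3360 × (1 + 0.109 × 11.6)] = 4.76×10^7 / 7608 = 6255 m³.
Wasting from the return line (neglecting effluent solids): Q_w = V·X / (θ_c·X_r) = 6255 × 3360 / (11.6 × 11500) = 157.5 m³/d.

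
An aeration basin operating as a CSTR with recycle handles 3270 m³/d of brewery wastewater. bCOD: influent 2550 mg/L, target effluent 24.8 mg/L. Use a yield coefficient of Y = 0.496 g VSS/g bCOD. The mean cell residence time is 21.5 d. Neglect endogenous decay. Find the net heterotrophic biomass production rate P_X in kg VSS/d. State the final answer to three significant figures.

P_X ≈ 4100 kg VSS/d

Since k_d ≈ 0, Y_obs = Y = 0.496 g VSS/g bCOD.
ΔS = 2550 − 24.8 = 2525 mg/L, so the substrate removal rate is 3270 × 2525/1000 = 8257 kg bCOD/d.
Biomass produced: P_X = Y_obs·Q·ΔS = 0.4960 × 8257 ≈ 4096 kg VSS/d.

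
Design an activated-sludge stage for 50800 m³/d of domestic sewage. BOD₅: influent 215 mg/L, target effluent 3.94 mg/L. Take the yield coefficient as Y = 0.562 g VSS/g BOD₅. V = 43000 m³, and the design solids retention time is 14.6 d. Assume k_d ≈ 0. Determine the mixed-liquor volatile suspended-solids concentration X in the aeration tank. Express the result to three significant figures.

From V·X = Y·Q·(S₀ − S)·θ_c (decay neglected): X = 0.562 × 50800 × (215 − 3.94) × 14.6 / 43000 = 2046 mg/L.

X ≈ 2050 mg/L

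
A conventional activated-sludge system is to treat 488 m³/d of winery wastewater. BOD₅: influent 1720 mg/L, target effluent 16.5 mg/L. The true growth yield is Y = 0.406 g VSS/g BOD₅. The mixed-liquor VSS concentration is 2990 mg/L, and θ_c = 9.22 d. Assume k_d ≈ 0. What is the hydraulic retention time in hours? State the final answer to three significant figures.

τ ≈ 51.2 h

V·X = Y·Q·ΔS·θ_c gives V = 0.406 × 488 × (1720 − 16.5) × 9.22 / 2990 = 1041 m³.
τ = V/Q = 1041/488 = 2.133 d, or 51.18 h.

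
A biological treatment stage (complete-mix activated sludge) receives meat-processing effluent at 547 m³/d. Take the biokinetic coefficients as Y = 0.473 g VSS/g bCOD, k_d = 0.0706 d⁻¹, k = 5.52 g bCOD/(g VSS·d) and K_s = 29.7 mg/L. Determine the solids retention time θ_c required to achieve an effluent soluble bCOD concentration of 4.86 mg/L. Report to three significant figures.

From 1/θ_c = Y·k·S/(K_s + S) − k_d: Y·k·S/(K_s+S) = 0.473 × 5.52 × 4.86 / (29.7 + 4.86) = 0.3672 d⁻¹.
Then 1/θ_c = μ − k_d = 0.3672 − 0.0706 = 0.2966 d⁻¹, giving θ_c = 3.372 d.

θ_c ≈ 3.37 d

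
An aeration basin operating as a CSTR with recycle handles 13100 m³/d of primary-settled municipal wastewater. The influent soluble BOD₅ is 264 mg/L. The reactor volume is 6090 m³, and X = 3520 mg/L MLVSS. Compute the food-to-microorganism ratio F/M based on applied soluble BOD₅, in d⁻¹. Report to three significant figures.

Food-to-microorganism ratio F/M = Q S₀ / (V X) = 13100 × 264 / (6090 × 3520) = 0.1613 d⁻¹.

F/M ≈ 0.161 d⁻¹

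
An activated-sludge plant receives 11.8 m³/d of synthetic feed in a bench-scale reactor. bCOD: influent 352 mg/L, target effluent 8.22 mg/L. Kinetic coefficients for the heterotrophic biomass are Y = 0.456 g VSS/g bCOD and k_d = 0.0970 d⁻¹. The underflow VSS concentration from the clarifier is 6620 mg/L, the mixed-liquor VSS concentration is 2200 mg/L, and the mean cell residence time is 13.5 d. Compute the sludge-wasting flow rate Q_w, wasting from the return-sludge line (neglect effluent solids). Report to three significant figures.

Q_w ≈ 0.121 m³/d

Steady-state biomass mass balance: V·X·(1 + k_d·θ_c) = Y·Q·(S₀ − S)·θ_c, so V = 0.456 × 11.8 × (352 − 8.22) × 13.5 / [2200 × (1 + 0.0970 × 13.5)] = 2.5×10^4 / 5081 = 4.915 m³.
Wasting from the return line (neglecting effluent solids): Q_w = V·X / (θ_c·X_r) = 4.915 × 2200 / (13.5 × 6620) = 0.1210 m³/d.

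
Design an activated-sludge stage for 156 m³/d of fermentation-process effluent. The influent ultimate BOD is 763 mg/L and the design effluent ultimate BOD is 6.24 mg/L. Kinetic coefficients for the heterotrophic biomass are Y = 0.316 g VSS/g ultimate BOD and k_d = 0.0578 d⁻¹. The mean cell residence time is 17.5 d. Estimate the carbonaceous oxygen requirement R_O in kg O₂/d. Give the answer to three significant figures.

R_O ≈ 91.7 kg O₂/d

The observed yield is Y_obs = Y/(1 + k_d·θ_c) = 0.316 / (1 + 0.0578 × 17.5) = 0.316 / 2.011 = 0.1571 g VSS per g ultimate BOD removed.
Q·(S₀ − S) = 156 × (763 − 6.24) × 10⁻³ = 118.1 kg/d removed.
P_X = Y_obs·Q·(S₀ − S) = 0.1571 × 118.1 = 18.55 kg VSS/d.
Carbonaceous O₂ demand = substrate oxidised − cell-mass equivalent = 118.1 − 1.42 × 18.55 = 91.72 kg O₂/d.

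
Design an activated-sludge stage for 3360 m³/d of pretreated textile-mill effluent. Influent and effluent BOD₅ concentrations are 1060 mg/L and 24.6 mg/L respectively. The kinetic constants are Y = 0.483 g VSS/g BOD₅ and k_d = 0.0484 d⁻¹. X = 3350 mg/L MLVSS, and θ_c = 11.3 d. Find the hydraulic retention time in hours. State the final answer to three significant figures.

From the SRT design equation V = Y Q (S₀−S) θ_c / [X (1 + k_d θ_c)] = 0.483 × 3360 × (1060 − 24.6) × 11.3 / [3350 × (1 + 0.0484 × 11.3)] = 1.9×10^7 / 5182 = 3664 m³.
HRT = V/Q = 3664 m³ / 3360 m³·d⁻¹ = 1.090 d × 24 = 26.17 h.

τ ≈ 26.2 h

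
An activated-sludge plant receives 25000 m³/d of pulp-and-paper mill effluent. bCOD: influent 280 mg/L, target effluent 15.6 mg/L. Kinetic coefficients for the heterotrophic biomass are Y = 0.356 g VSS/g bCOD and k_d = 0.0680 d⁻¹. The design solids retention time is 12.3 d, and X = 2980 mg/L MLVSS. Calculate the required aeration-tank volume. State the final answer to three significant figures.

Steady-state biomass mass balance: V·X·(1 + k_d·θ_c) = Y·Q·(S₀ − S)·θ_c, so V = 0.356 × 25000 × (280 − 15.6) × 12.3 / [2980 × (1 + 0.0680 × 12.3)] = 2.89×10^7 / 5472 = 5289 m³.

V ≈ 5290 m³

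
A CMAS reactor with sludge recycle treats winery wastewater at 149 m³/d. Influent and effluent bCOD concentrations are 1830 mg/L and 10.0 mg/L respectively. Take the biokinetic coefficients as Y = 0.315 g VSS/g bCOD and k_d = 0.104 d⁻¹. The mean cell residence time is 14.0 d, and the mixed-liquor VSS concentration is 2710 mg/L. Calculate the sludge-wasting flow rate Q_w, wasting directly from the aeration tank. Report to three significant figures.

Q_w ≈ 12.8 m³/d

From the SRT design equation V = Y Q (S₀−S) θ_c / [X (1 + k_d θ_c)] = 0.315 × 149 × (1830 − 10.0) × 14.0 / [2710 × (1 + 0.104 × 14.0)] = 1.2×10^6 / 6656 = 179.7 m³.
Wasting from the aeration tank: Q_w = V / θ_c = 179.7 / 14.0 = 12.83 m³/d.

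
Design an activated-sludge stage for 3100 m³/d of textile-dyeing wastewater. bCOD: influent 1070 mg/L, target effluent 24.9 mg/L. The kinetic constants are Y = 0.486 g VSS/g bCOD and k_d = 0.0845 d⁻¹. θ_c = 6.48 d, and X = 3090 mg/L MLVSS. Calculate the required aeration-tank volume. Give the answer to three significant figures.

From the SRT design equation V = Y Q (S₀−S) θ_c / [X (1 + k_d θ_c)] = 0.486 × 3100 × (1070 − 24.9) × 6.48 / [3090 × (1 + 0.0845 × 6.48)] = 1.02×10^7 / 4782 = 2134 m³.

V ≈ 2130 m³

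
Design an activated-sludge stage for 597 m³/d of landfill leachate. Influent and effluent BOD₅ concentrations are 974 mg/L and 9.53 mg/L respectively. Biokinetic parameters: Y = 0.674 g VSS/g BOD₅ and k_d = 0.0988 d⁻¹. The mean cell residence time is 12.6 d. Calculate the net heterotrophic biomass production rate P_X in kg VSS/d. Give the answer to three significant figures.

The observed yield is Y_obs = Y/(1 + k_d·θ_c) = 0.674 / (1 + 0.0988 × 12.6) = 0.674 / 2.245 = 0.3002 g VSS per g BOD₅ removed.
Mass of BOD₅ removed per day: Q(S₀ − S) = 597 × 964.5 g/m³ = 575.8 kg/d.
P_X = Y_obs · Q(S₀ − S) = 0.3002 × 575.8 = 172.9 kg VSS/d.

P_X ≈ 173 kg VSS/d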